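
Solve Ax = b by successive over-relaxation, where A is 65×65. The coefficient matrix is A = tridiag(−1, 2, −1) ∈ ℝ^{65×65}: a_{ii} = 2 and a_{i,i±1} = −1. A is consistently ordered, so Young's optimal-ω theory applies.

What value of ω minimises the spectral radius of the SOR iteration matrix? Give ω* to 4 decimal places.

ω* = 1.9092

n=65: λ(B_J) = 1 − λ(A)/2 = cos(kπ/66); k=1 gives ρ_J = 0.9989.
root = sin(π/66) = 0.04758  (since 1−cos² = sin²).
[ω*] 2 ÷ (1 + 0.04758) = 2 ÷ 1.04758 = 1.9092.
and ρ(B_{ω*}) = 1.9092 − 1 = 0.9092.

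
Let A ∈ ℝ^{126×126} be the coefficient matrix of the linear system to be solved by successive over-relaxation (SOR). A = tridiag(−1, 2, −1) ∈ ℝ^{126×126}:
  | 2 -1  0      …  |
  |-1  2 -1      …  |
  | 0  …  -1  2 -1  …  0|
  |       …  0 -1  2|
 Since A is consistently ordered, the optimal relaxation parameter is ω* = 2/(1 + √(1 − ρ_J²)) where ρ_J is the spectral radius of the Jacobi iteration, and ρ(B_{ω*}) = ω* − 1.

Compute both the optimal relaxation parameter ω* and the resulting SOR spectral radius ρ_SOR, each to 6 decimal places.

n=126: λ(B_J) = 1 − λ(A)/2 = cos(kπ/127); k=1 gives ρ_J = 0.999694.
√(1 − cos²(π/127)) = sin(π/127) ≈ 0.0247344.
ω* = 2/(1+0.0247344) = 1.951725
ρ_SOR = ω* − 1 = 1.951725 − 1 = 0.951725.

ω* = 1.951725, ρ_SOR = 0.951725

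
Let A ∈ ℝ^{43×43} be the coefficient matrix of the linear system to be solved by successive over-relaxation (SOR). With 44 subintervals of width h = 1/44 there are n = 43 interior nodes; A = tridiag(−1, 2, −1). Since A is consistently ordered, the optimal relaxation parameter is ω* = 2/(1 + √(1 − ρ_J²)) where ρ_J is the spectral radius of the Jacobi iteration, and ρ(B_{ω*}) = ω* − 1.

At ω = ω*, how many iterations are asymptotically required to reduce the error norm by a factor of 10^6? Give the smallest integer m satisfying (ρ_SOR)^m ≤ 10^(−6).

m = 97

n=43: λ(B_J) = 1 − λ(A)/2 = cos(kπ/44); k=1 gives ρ_J = 0.9974521.
√(1−ρ_J²) = |sin(π/44)| = 0.0713392
ω* = 2 / (1 + 0.0713392) = 2 / 1.0713392 ≈ 1.8668224.
[ρ_SOR] ω* − 1 = 0.8668224.
(0.8668224)^m ≤ 10^{−6}  ⇒  m·ln(0.8668224) ≤ −6·ln10  ⇒  m ≥ 96.665  ⇒  m = 97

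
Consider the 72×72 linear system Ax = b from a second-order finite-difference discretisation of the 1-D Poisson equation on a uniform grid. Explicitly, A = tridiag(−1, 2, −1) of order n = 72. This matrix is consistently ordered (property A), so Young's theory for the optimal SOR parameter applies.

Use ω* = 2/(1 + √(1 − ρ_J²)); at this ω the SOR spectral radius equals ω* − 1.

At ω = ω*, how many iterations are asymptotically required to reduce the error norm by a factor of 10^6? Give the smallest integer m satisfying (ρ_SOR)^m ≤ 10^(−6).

n=72: λ(B_J) = 1 − λ(A)/2 = cos(kπ/73); k=1 gives ρ_J = 0.9990741.
√(1 − cos²(π/73)) = sin(π/73) ≈ 0.0430222.
ω* = 2 / (1 + 0.0430222) = 2 / 1.0430222 ≈ 1.9175047.
ρ(B_{ω*}) = ω*−1 = 0.9175047
(0.9175047)^m ≤ 10^{−6}  ⇒  m·ln(0.9175047) ≤ −6·ln10  ⇒  m ≥ 160.463  ⇒  m = 161

m = 161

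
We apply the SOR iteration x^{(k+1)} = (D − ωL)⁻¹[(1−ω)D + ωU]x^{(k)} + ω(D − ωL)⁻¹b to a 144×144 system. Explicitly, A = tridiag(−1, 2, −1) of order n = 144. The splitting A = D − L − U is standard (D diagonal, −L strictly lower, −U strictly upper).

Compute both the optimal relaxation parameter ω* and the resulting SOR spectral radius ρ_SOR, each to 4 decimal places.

spectrum of D⁻¹(L+U) = {cos(kπ/145) : 1≤k≤144}; ρ_J = cos(π/145) = 0.9998.
√(1−ρ_J²) simplifies to sin(π/145) = 0.02166.
Young: ω* = 2/(1+√(1−ρ_J²)) = 2/(1+0.02166) = 2/1.02166 = 1.9576.
ρ(B_{ω*}) = ω*−1 = 0.9576

ω* = 1.9576, ρ_SOR = 0.9576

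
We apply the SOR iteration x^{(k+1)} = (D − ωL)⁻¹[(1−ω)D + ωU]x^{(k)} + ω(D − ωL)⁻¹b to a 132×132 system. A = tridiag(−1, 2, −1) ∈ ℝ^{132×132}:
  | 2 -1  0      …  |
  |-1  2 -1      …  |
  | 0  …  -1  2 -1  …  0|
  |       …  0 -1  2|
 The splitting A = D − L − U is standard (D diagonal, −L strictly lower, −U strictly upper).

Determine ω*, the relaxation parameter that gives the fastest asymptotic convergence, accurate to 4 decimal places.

spectrum of D⁻¹(L+U) = {cos(kπ/133) : 1≤k≤132}; ρ_J = cos(π/133) = 0.9997.
√(1−ρ_J²) = |sin(π/133)| = 0.02362
ω* = 2 / (1 + 0.02362) = 2 / 1.02362 ≈ 1.9539.
At ω = 1.9539 every |λ(B_ω)| = ω−1, so ρ_SOR = 0.9539.

ω* = 1.9539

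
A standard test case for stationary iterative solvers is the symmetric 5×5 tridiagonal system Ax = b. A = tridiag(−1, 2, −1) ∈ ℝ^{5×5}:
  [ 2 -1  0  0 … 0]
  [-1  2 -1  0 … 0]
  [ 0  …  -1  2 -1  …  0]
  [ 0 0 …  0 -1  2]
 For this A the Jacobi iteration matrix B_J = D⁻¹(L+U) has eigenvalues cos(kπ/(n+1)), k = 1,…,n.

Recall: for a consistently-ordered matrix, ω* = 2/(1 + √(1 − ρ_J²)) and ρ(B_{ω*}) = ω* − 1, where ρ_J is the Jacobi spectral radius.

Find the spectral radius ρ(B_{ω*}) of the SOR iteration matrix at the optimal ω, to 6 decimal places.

spectrum of D⁻¹(L+U) = {cos(kπ/6) : 1≤k≤5}; ρ_J = cos(π/6) = 0.866025.
root = sin(π/6) = 0.5000000  (since 1−cos² = sin²).
So ω* = 2/1.5000000 = 1.333333 (Young).
[ρ_SOR] ω* − 1 = 0.333333.

ρ_SOR = 0.333333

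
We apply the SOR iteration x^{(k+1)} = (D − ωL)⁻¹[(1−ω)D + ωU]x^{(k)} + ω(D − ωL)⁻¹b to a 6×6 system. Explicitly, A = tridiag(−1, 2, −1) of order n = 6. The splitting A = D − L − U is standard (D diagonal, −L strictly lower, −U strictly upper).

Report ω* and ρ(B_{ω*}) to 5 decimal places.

ω* = 1.39481, ρ_SOR = 0.39481

½·tridiag(1,0,1) at n=6: λ_k = cos(kπ/7); max |λ| at k=1 ⇒ ρ_J = cos(π/7) ≈ 0.90097.
√(1−ρ_J²) = |sin(π/7)| = 0.433884
[ω*] 2 ÷ (1 + 0.433884) = 2 ÷ 1.433884 = 1.39481.
ρ_SOR = ω* − 1 ≈ 0.39481.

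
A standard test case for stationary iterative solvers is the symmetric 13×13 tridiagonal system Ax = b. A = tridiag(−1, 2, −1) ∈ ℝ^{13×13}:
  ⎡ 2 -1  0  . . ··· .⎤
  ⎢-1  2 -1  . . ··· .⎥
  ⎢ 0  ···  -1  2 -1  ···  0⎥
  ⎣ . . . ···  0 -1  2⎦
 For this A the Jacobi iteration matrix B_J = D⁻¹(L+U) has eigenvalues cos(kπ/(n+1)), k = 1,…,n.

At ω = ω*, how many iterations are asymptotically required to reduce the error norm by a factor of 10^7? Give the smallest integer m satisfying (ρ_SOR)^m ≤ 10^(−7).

[ρ_J] n=13: ρ(B_J) = cos(π/(n+1)) = cos(π/14) = 0.9749279.
√(1 − cos²(π/14)) = sin(π/14) ≈ 0.2225209.
[ω*] 2 ÷ (1 + 0.2225209) = 2 ÷ 1.2225209 = 1.6359639.
Hence ρ(B_{ω*}) = 1.6359639 − 1 = 0.6359639.
m ≥ 7·ln10 / (−ln 0.6359639) = 35.611; smallest integer m = 36.

m = 36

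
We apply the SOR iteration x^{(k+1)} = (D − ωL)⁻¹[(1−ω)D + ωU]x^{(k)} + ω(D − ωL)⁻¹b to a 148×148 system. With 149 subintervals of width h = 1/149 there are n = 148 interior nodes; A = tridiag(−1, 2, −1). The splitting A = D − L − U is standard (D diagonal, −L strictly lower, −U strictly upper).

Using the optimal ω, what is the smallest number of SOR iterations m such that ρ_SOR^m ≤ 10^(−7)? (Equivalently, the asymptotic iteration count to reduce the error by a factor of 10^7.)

B_J for the 148×148 system has eigenvalues cos(kπ/149); ρ_J = cos(π/149) = 0.9997777.
√(1−ρ_J²) simplifies to sin(π/149) = 0.0210830.
So ω* = 2/1.0210830 = 1.9587046 (Young).
Hence ρ(B_{ω*}) = 1.9587046 − 1 = 0.9587046.
m ≥ 7·ln10 / (−ln 0.9587046) = 382.196; smallest integer m = 383.

m = 383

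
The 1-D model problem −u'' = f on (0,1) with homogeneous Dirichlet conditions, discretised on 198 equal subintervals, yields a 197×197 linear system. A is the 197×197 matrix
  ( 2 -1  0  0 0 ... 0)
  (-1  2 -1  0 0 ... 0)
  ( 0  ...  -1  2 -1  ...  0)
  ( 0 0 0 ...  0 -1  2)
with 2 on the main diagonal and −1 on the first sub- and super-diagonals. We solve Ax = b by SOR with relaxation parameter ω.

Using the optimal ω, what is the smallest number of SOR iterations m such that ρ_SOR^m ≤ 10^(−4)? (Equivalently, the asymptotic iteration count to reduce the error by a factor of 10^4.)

ρ_J = max_k |cos(kπ/198)| = cos(π/198) = 0.9998741
√(1−ρ_J²) = |sin(π/198)| = 0.0158660
[ω*] 2 ÷ (1 + 0.0158660) = 2 ÷ 1.0158660 = 1.9687636.
ρ(B_{ω*}) = ω*−1 = 0.9687636
4·ln10 = 9.21034; −ln(0.9687636) = 0.0317347; m = ⌈9.21034/0.0317347⌉ = ⌈290.229⌉ = 291.

m = 291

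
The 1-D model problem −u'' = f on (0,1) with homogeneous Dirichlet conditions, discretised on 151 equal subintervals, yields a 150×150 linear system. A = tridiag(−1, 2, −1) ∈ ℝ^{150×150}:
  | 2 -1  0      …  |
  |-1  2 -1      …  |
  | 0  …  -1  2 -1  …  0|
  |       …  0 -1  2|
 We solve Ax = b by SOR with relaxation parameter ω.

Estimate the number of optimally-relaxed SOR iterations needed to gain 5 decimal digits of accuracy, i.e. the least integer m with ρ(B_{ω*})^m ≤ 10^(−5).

m = 277

With n=150, ρ(Jacobi) = cos(π/151) = 0.9997836.
√(1 − cos²(π/151)) = sin(π/151) ≈ 0.0208037.
ω* = 2/(1+0.0208037) = 1.9592405
ρ(B_{ω*}) = ω*−1 = 0.9592405
Need (0.9592405)^m ≤ 10^(−5): m ≥ 5·ln10/|ln 0.9592405| = 11.5129/0.0416135 = 276.663 ⇒ m = 277.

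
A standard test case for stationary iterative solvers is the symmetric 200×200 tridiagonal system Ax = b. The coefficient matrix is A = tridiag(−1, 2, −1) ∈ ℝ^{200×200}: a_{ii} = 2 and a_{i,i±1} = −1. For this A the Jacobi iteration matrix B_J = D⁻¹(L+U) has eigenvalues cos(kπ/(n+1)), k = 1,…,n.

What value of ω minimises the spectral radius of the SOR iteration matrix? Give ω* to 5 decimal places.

ω* = 1.96922

B_J for the 200×200 system has eigenvalues cos(kπ/201); ρ_J = cos(π/201) = 0.99988.
root = sin(π/201) = 0.015629  (since 1−cos² = sin²).
ω* = 2/(1+0.015629) = 1.96922
At ω = 1.96922 every |λ(B_ω)| = ω−1, so ρ_SOR = 0.96922.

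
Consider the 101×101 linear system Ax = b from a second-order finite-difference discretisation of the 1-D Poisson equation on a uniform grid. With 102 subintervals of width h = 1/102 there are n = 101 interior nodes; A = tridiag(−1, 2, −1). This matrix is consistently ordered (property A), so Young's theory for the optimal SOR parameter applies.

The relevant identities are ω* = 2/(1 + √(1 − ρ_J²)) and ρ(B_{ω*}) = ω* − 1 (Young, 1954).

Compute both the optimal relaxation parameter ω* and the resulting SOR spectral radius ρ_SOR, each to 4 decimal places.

ω* = 1.9402, ρ_SOR = 0.9402

B_J for the 101×101 system has eigenvalues cos(kπ/102); ρ_J = cos(π/102) = 0.9995.
root = sin(π/102) = 0.03080  (since 1−cos² = sin²).
[ω*] 2 ÷ (1 + 0.03080) = 2 ÷ 1.03080 = 1.9402.
ρ_SOR = ω* − 1 = 1.9402 − 1 = 0.9402.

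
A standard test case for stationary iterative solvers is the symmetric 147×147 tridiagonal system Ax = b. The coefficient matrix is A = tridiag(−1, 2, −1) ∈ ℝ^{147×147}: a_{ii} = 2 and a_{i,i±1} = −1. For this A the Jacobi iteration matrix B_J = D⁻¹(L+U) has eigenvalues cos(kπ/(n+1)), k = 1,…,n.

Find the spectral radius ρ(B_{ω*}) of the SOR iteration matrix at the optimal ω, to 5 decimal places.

ρ_J = max_k |cos(kπ/148)| = cos(π/148) = 0.99977
√(1 − cos²(π/148)) = sin(π/148) ≈ 0.021225.
ω* = 2 / (1 + 0.021225) = 2 / 1.021225 ≈ 1.95843.
ρ(B_{ω*}) = ω*−1 = 0.95843

ρ_SOR = 0.95843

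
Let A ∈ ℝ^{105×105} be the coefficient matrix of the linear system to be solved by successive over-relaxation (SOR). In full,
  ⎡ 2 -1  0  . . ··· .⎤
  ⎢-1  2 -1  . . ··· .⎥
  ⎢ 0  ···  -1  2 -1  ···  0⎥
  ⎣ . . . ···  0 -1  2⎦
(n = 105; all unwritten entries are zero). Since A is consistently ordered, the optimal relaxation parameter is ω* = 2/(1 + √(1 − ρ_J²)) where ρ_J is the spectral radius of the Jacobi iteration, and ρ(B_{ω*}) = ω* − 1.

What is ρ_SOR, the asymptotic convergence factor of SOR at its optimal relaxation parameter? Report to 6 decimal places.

ρ_J = max_k |cos(kπ/106)| = cos(π/106) = 0.999561
1 − cos²(π/106) = sin²(π/106) ⇒ √(1−ρ_J²) = sin(π/106) = 0.0296333.
ω* = 2/(1 + 0.0296333) = 2/1.0296333 = 1.942439.
Hence ρ(B_{ω*}) = 1.942439 − 1 = 0.942439.

ρ_SOR = 0.942439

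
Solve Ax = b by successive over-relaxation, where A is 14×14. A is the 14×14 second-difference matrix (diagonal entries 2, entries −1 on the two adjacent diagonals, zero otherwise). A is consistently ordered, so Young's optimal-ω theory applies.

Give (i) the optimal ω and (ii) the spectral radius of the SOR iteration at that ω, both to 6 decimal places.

n=14: λ(B_J) = 1 − λ(A)/2 = cos(kπ/15); k=1 gives ρ_J = 0.978148.
√(1 − cos²(π/15)) = sin(π/15) ≈ 0.2079117.
[ω*] 2 ÷ (1 + 0.2079117) = 2 ÷ 1.2079117 = 1.655750.
At ω = 1.655750 every |λ(B_ω)| = ω−1, so ρ_SOR = 0.655750.

ω* = 1.655750, ρ_SOR = 0.655750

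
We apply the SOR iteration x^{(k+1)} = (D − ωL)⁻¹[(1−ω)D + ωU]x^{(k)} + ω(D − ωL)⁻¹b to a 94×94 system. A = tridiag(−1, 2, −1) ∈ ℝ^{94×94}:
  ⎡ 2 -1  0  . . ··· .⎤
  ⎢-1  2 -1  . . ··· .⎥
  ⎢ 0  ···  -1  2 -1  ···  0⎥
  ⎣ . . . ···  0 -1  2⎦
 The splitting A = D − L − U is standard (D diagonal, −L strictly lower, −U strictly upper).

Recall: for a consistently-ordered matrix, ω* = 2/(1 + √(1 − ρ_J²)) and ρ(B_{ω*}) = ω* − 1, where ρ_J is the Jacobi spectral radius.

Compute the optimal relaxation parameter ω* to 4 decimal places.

With n=94, ρ(Jacobi) = cos(π/95) = 0.9995.
1 − cos²(π/95) = sin²(π/95) ⇒ √(1−ρ_J²) = sin(π/95) = 0.03306.
Then 2/(1+√(1−ρ_J²)) = 2/(1+0.03306); ω* = 2/1.03306 = 1.9360.
At ω = 1.9360 every |λ(B_ω)| = ω−1, so ρ_SOR = 0.9360.

ω* = 1.9360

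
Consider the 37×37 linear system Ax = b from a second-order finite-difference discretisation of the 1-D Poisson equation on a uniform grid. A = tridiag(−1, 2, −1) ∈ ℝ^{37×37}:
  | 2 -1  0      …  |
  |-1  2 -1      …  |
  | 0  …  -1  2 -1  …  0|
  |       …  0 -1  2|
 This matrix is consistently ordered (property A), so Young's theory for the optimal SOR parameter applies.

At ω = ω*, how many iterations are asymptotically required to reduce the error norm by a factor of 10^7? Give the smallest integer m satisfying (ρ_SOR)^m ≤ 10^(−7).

n=37: λ(B_J) = 1 − λ(A)/2 = cos(kπ/38); k=1 gives ρ_J = 0.9965845.
1 − cos²(π/38) = sin²(π/38) ⇒ √(1−ρ_J²) = sin(π/38) = 0.0825793.
Young: ω* = 2/(1+√(1−ρ_J²)) = 2/(1+0.0825793) = 2/1.0825793 = 1.8474397.
Hence ρ(B_{ω*}) = 1.8474397 − 1 = 0.8474397.
(0.8474397)^m ≤ 10^{−7}  ⇒  m·ln(0.8474397) ≤ −7·ln10  ⇒  m ≥ 97.369  ⇒  m = 98

m = 98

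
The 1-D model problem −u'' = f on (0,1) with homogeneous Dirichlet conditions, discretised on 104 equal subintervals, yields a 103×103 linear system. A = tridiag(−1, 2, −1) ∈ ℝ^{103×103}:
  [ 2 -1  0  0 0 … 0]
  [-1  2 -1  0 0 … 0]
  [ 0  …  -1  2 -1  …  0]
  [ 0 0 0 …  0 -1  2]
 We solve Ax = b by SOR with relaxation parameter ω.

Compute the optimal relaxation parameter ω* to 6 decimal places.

ω* = 1.941365

n=103: λ(B_J) = 1 − λ(A)/2 = cos(kπ/104); k=1 gives ρ_J = 0.999544.
1 − cos²(π/104) = sin²(π/104) ⇒ √(1−ρ_J²) = sin(π/104) = 0.0302030.
[ω*] 2 ÷ (1 + 0.0302030) = 2 ÷ 1.0302030 = 1.941365.
At ω = 1.941365 every |λ(B_ω)| = ω−1, so ρ_SOR = 0.941365.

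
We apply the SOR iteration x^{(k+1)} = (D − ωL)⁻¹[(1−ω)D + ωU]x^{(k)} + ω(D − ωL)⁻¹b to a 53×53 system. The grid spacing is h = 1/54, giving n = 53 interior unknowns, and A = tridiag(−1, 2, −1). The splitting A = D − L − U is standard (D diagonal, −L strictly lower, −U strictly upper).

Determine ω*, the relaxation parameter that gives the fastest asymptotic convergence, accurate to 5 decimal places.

ω* = 1.89010

B_J for the 53×53 system has eigenvalues cos(kπ/54); ρ_J = cos(π/54) = 0.99831.
1 − cos²(π/54) = sin²(π/54) ⇒ √(1−ρ_J²) = sin(π/54) = 0.058145.
Young: ω* = 2/(1+√(1−ρ_J²)) = 2/(1+0.058145) = 2/1.058145 = 1.89010.
[ρ_SOR] ω* − 1 = 0.89010.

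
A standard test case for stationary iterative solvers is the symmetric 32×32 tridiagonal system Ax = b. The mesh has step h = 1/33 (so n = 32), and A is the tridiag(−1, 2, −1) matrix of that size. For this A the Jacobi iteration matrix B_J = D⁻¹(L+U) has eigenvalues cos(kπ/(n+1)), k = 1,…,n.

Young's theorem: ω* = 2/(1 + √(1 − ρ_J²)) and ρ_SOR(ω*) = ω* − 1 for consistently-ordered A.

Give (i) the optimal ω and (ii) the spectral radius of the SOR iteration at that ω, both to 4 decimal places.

B_J for the 32×32 system has eigenvalues cos(kπ/33); ρ_J = cos(π/33) = 0.9955.
√(1−ρ_J²) simplifies to sin(π/33) = 0.09506.
Young: ω* = 2/(1+√(1−ρ_J²)) = 2/(1+0.09506) = 2/1.09506 = 1.8264.
[ρ_SOR] ω* − 1 = 0.8264.

ω* = 1.8264, ρ_SOR = 0.8264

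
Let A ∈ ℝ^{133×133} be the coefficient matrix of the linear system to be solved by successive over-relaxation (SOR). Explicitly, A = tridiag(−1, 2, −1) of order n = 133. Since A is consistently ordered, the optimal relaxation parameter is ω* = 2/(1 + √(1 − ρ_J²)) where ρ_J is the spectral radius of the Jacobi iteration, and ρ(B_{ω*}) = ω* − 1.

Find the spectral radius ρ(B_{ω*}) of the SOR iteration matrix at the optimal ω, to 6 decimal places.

ρ_SOR = 0.954189

spectrum of D⁻¹(L+U) = {cos(kπ/134) : 1≤k≤133}; ρ_J = cos(π/134) = 0.999725.
1 − cos²(π/134) = sin²(π/134) ⇒ √(1−ρ_J²) = sin(π/134) = 0.0234426.
Young: ω* = 2/(1+√(1−ρ_J²)) = 2/(1+0.0234426) = 2/1.0234426 = 1.954189.
Hence ρ(B_{ω*}) = 1.954189 − 1 = 0.954189.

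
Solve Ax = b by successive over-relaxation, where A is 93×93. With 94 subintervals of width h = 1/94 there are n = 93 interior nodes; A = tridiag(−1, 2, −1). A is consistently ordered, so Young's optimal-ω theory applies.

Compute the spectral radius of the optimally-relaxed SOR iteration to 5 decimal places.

½·tridiag(1,0,1) at n=93: λ_k = cos(kπ/94); max |λ| at k=1 ⇒ ρ_J = cos(π/94) ≈ 0.99944.
√(1 − cos²(π/94)) = sin(π/94) ≈ 0.033415.
Young: ω* = 2/(1+√(1−ρ_J²)) = 2/(1+0.033415) = 2/1.033415 = 1.93533.
and ρ(B_{ω*}) = 1.93533 − 1 = 0.93533.

ρ_SOR = 0.93533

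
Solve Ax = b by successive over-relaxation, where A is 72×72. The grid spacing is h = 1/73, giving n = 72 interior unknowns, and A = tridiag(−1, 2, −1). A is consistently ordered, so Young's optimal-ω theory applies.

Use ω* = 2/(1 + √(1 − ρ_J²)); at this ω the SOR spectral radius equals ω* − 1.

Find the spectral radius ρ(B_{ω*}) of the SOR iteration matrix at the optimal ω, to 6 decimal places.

ρ_SOR = 0.917505

With n=72, ρ(Jacobi) = cos(π/73) = 0.999074.
√(1−ρ_J²) = |sin(π/73)| = 0.0430222
So ω* = 2/1.0430222 = 1.917505 (Young).
ρ_SOR = ω* − 1 ≈ 0.917505.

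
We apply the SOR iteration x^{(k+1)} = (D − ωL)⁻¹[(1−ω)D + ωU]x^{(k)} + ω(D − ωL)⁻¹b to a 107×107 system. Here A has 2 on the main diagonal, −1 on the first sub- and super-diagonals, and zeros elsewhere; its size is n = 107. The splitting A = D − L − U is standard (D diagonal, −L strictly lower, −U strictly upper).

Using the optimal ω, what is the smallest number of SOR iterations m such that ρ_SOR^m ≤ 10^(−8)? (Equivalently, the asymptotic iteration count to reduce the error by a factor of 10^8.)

m = 317

[ρ_J] n=107: ρ(B_J) = cos(π/(n+1)) = cos(π/108) = 0.9995770.
√(1 − cos²(π/108)) = sin(π/108) ≈ 0.0290847.
Then 2/(1+√(1−ρ_J²)) = 2/(1+0.0290847); ω* = 2/1.0290847 = 1.9434746.
ρ_SOR = ω* − 1 = 1.9434746 − 1 = 0.9434746.
For 8 digits: m = 8·ln10 / (−ln 0.9434746) = 18.4207/0.0581858 = 316.584; round up → m = 317.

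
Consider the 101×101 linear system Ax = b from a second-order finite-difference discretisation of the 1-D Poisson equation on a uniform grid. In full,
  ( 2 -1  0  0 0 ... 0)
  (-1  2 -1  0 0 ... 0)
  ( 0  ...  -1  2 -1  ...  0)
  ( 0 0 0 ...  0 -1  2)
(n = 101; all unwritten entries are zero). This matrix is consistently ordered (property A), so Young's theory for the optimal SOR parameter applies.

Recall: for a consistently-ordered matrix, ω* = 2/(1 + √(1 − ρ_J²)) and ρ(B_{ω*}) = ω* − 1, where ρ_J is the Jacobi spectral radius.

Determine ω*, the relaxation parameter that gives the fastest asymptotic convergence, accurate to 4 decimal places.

ω* = 1.9402

B_J for the 101×101 system has eigenvalues cos(kπ/102); ρ_J = cos(π/102) = 0.9995.
√(1−ρ_J²) = |sin(π/102)| = 0.03080
So ω* = 2/1.03080 = 1.9402 (Young).
At ω = 1.9402 every |λ(B_ω)| = ω−1, so ρ_SOR = 0.9402.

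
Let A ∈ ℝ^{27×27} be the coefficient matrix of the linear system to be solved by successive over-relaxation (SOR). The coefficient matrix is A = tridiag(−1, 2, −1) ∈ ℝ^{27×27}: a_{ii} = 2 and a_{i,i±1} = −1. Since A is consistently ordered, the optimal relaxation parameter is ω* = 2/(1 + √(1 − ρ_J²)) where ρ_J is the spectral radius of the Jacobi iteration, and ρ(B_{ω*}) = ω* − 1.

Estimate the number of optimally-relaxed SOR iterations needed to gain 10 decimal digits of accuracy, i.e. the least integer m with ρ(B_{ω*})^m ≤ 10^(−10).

m = 103

B_J for the 27×27 system has eigenvalues cos(kπ/28); ρ_J = cos(π/28) = 0.9937122.
1 − cos²(π/28) = sin²(π/28) ⇒ √(1−ρ_J²) = sin(π/28) = 0.1119645.
ω* = 2/(1+0.1119645) = 1.7986186
Hence ρ(B_{ω*}) = 1.7986186 − 1 = 0.7986186.
10·ln10 = 23.0259; −ln(0.7986186) = 0.224872; m = ⌈23.0259/0.224872⌉ = ⌈102.396⌉ = 103.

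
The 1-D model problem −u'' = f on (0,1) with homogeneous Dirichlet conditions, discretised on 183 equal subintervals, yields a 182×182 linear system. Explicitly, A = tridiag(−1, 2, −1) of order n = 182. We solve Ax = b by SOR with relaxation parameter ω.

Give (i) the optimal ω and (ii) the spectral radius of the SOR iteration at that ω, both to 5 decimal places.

n=182: λ(B_J) = 1 − λ(A)/2 = cos(kπ/183); k=1 gives ρ_J = 0.99985.
1 − cos²(π/183) = sin²(π/183) ⇒ √(1−ρ_J²) = sin(π/183) = 0.017166.
[ω*] 2 ÷ (1 + 0.017166) = 2 ÷ 1.017166 = 1.96625.
ρ(B_{ω*}) = ω*−1 = 0.96625

ω* = 1.96625, ρ_SOR = 0.96625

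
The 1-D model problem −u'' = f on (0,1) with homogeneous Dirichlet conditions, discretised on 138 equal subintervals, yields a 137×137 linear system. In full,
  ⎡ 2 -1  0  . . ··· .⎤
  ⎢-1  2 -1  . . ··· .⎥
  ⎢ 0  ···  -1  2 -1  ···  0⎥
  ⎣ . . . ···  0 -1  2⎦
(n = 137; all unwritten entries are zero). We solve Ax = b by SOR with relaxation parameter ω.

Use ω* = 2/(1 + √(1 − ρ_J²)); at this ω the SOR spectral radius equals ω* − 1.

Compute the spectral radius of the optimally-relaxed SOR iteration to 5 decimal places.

ρ_SOR = 0.95549

With n=137, ρ(Jacobi) = cos(π/138) = 0.99974.
1 − cos²(π/138) = sin²(π/138) ⇒ √(1−ρ_J²) = sin(π/138) = 0.022763.
So ω* = 2/1.022763 = 1.95549 (Young).
ρ_SOR = ω* − 1 ≈ 0.95549.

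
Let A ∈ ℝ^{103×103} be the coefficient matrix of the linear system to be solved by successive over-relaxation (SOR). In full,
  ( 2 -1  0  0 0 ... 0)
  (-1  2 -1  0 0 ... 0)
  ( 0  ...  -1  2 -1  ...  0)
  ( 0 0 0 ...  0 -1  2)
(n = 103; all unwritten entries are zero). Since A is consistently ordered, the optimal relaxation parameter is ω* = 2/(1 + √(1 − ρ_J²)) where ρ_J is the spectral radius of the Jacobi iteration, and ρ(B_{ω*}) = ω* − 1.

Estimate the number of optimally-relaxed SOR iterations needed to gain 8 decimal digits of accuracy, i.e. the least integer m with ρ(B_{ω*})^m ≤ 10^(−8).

[ρ_J] n=103: ρ(B_J) = cos(π/(n+1)) = cos(π/104) = 0.9995438.
1 − cos²(π/104) = sin²(π/104) ⇒ √(1−ρ_J²) = sin(π/104) = 0.0302030.
Young: ω* = 2/(1+√(1−ρ_J²)) = 2/(1+0.0302030) = 2/1.0302030 = 1.9413650.
[ρ_SOR] ω* − 1 = 0.9413650.
8·ln10 = 18.4207; −ln(0.9413650) = 0.0604243; m = ⌈18.4207/0.0604243⌉ = ⌈304.856⌉ = 305.

m = 305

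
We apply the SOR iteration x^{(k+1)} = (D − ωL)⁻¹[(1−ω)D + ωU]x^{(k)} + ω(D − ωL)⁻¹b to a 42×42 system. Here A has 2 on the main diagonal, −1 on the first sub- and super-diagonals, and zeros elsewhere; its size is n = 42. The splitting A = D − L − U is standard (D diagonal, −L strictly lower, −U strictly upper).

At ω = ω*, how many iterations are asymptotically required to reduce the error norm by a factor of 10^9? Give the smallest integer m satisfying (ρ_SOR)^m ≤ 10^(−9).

m = 142

With n=42, ρ(Jacobi) = cos(π/43) = 0.9973323.
√(1−ρ_J²) simplifies to sin(π/43) = 0.0729953.
ω* = 2 / (1 + 0.0729953) = 2 / 1.0729953 ≈ 1.8639411.
[ρ_SOR] ω* − 1 = 0.8639411.
m ≥ 9·ln10 / (−ln 0.8639411) = 141.697; smallest integer m = 142.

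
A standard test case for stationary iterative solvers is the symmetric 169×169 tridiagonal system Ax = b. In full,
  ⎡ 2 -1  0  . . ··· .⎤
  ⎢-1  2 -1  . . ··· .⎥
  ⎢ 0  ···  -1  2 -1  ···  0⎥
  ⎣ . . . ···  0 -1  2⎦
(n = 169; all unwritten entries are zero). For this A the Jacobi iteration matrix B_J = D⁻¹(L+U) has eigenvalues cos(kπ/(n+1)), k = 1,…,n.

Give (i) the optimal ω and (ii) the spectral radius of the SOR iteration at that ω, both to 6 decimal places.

ρ_J = max_k |cos(kπ/170)| = cos(π/170) = 0.999829
√(1−ρ_J²) = |sin(π/170)| = 0.0184789
Then 2/(1+√(1−ρ_J²)) = 2/(1+0.0184789); ω* = 2/1.0184789 = 1.963713.
[ρ_SOR] ω* − 1 = 0.963713.

ω* = 1.963713, ρ_SOR = 0.963713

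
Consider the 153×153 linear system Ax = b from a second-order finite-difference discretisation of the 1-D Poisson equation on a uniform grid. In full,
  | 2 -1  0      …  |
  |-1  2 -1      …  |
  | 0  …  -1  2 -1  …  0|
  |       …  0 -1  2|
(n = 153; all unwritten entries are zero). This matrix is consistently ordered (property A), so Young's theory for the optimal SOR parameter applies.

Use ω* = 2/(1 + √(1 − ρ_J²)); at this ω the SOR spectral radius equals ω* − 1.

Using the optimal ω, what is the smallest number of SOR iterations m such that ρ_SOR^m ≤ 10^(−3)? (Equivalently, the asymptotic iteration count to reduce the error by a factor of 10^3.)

m = 170

spectrum of D⁻¹(L+U) = {cos(kπ/154) : 1≤k≤153}; ρ_J = cos(π/154) = 0.9997919.
root = sin(π/154) = 0.0203985  (since 1−cos² = sin²).
Young: ω* = 2/(1+√(1−ρ_J²)) = 2/(1+0.0203985) = 2/1.0203985 = 1.9600186.
At ω = 1.9600186 every |λ(B_ω)| = ω−1, so ρ_SOR = 0.9600186.
3·ln10 = 6.90776; −ln(0.9600186) = 0.0408026; m = ⌈6.90776/0.0408026⌉ = ⌈169.297⌉ = 170.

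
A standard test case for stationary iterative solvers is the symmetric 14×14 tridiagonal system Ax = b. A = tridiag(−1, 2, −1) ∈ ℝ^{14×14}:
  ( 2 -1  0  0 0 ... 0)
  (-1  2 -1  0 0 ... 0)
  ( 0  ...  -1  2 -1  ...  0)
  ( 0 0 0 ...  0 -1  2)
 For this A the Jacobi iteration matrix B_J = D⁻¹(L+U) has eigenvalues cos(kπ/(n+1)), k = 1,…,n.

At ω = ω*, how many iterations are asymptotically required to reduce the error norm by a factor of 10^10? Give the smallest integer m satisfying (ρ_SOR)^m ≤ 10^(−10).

m = 55

[ρ_J] n=14: ρ(B_J) = cos(π/(n+1)) = cos(π/15) = 0.9781476.
√(1−ρ_J²) simplifies to sin(π/15) = 0.2079117.
So ω* = 2/1.2079117 = 1.6557502 (Young).
and ρ(B_{ω*}) = 1.6557502 − 1 = 0.6557502.
ρ_SOR^m ≤ 10^(−10) ⇔ m ≥ 10·ln10/(−ln 0.6557502) = 23.0259/0.421975 = 54.567; m = ⌈54.567⌉ = 55.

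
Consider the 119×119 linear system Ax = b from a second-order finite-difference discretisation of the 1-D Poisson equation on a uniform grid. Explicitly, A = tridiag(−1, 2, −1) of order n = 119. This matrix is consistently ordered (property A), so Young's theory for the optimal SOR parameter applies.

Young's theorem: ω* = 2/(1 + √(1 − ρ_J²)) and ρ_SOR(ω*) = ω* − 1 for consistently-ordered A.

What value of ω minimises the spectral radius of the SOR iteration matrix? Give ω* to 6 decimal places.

[ρ_J] n=119: ρ(B_J) = cos(π/(n+1)) = cos(π/120) = 0.999657.
√(1−ρ_J²) = |sin(π/120)| = 0.0261769
ω* = 2/(1+0.0261769) = 1.948982
Hence ρ(B_{ω*}) = 1.948982 − 1 = 0.948982.

ω* = 1.948982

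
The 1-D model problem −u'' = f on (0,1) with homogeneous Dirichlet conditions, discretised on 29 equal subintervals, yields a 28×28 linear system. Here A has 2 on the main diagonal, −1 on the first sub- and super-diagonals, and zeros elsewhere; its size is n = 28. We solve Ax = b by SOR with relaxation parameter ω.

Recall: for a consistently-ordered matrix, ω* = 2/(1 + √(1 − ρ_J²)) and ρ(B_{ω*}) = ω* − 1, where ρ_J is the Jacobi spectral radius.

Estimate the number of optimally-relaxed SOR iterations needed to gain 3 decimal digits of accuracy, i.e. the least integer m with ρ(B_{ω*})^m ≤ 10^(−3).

m = 32

With n=28, ρ(Jacobi) = cos(π/29) = 0.9941380.
root = sin(π/29) = 0.1081190  (since 1−cos² = sin²).
ω* = 2/(1 + 0.1081190) = 2/1.1081190 = 1.8048603.
ρ_SOR = ω* − 1 = 1.8048603 − 1 = 0.8048603.
ρ_SOR^m ≤ 10^(−3) ⇔ m ≥ 3·ln10/(−ln 0.8048603) = 6.90776/0.217087 = 31.820; m = ⌈31.820⌉ = 32.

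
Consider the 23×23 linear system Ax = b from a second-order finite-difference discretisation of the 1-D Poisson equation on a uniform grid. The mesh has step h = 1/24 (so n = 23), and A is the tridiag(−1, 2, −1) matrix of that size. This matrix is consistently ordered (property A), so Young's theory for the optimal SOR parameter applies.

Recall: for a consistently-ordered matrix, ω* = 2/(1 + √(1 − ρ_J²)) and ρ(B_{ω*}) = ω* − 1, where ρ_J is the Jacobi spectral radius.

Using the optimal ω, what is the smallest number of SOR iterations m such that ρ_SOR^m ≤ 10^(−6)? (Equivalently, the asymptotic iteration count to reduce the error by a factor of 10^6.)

m = 53

B_J for the 23×23 system has eigenvalues cos(kπ/24); ρ_J = cos(π/24) = 0.9914449.
√(1−ρ_J²) = |sin(π/24)| = 0.1305262
So ω* = 2/1.1305262 = 1.7690877 (Young).
At ω = 1.7690877 every |λ(B_ω)| = ω−1, so ρ_SOR = 0.7690877.
6·ln10 = 13.8155; −ln(0.7690877) = 0.26255; m = ⌈13.8155/0.26255⌉ = ⌈52.620⌉ = 53.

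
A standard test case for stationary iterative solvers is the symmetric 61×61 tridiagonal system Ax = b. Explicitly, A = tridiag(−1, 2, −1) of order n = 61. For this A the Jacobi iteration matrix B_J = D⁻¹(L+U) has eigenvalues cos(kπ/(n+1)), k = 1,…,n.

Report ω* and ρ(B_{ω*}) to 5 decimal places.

ω* = 1.90359, ρ_SOR = 0.90359

spectrum of D⁻¹(L+U) = {cos(kπ/62) : 1≤k≤61}; ρ_J = cos(π/62) = 0.99872.
√(1−ρ_J²) = |sin(π/62)| = 0.050649
ω* = 2 / (1 + 0.050649) = 2 / 1.050649 ≈ 1.90359.
Hence ρ(B_{ω*}) = 1.90359 − 1 = 0.90359.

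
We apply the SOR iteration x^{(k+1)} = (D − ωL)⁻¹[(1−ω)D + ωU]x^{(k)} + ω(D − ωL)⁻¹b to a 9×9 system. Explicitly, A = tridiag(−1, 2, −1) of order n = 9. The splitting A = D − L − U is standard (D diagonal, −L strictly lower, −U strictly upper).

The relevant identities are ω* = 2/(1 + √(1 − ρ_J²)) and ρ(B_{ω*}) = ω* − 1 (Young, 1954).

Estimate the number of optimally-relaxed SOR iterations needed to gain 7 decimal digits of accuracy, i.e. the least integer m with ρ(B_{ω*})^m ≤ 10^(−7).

B_J for the 9×9 system has eigenvalues cos(kπ/10); ρ_J = cos(π/10) = 0.9510565.
√(1−ρ_J²) simplifies to sin(π/10) = 0.3090170.
ω* = 2/(1+0.3090170) = 1.5278640
ρ_SOR = ω* − 1 = 1.5278640 − 1 = 0.5278640.
m ≥ 7·ln10 / (−ln 0.5278640) = 25.227; smallest integer m = 26.

m = 26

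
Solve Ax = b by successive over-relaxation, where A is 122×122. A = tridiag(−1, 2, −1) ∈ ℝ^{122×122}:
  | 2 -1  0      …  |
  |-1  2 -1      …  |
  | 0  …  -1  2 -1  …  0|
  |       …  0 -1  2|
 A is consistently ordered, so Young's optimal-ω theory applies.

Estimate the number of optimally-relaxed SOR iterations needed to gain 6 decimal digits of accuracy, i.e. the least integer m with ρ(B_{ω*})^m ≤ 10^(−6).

[ρ_J] n=122: ρ(B_J) = cos(π/(n+1)) = cos(π/123) = 0.9996738.
root = sin(π/123) = 0.0255386  (since 1−cos² = sin²).
Young: ω* = 2/(1+√(1−ρ_J²)) = 2/(1+0.0255386) = 2/1.0255386 = 1.9501948.
Hence ρ(B_{ω*}) = 1.9501948 − 1 = 0.9501948.
For 6 digits: m = 6·ln10 / (−ln 0.9501948) = 13.8155/0.0510883 = 270.424; round up → m = 271.

m = 271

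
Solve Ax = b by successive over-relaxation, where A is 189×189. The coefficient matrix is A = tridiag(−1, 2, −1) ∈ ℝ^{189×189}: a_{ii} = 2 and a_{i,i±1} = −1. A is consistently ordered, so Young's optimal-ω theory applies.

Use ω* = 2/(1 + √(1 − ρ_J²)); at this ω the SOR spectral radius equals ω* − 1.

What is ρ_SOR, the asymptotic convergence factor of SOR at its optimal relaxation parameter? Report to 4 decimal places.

ρ_SOR = 0.9675

spectrum of D⁻¹(L+U) = {cos(kπ/190) : 1≤k≤189}; ρ_J = cos(π/190) = 0.9999.
√(1 − cos²(π/190)) = sin(π/190) ≈ 0.01653.
[ω*] 2 ÷ (1 + 0.01653) = 2 ÷ 1.01653 = 1.9675.
[ρ_SOR] ω* − 1 = 0.9675.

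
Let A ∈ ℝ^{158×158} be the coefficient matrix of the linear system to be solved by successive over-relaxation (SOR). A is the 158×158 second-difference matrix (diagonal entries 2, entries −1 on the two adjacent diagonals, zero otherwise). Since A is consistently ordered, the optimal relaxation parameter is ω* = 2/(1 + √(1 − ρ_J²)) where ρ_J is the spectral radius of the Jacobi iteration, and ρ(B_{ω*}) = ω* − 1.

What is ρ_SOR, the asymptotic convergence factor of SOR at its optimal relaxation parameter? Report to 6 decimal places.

[ρ_J] n=158: ρ(B_J) = cos(π/(n+1)) = cos(π/159) = 0.999805.
1 − cos²(π/159) = sin²(π/159) ⇒ √(1−ρ_J²) = sin(π/159) = 0.0197572.
ω* = 2 / (1 + 0.0197572) = 2 / 1.0197572 ≈ 1.961251.
[ρ_SOR] ω* − 1 = 0.961251.

ρ_SOR = 0.961251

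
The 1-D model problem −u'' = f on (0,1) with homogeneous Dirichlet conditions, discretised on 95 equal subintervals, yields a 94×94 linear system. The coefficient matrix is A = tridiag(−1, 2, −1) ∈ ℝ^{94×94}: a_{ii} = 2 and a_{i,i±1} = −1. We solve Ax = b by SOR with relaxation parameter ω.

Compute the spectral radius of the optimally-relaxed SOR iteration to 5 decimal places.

ρ_SOR = 0.93599

n=94: λ(B_J) = 1 − λ(A)/2 = cos(kπ/95); k=1 gives ρ_J = 0.99945.
1 − cos²(π/95) = sin²(π/95) ⇒ √(1−ρ_J²) = sin(π/95) = 0.033063.
So ω* = 2/1.033063 = 1.93599 (Young).
ρ_SOR = ω* − 1 ≈ 0.93599.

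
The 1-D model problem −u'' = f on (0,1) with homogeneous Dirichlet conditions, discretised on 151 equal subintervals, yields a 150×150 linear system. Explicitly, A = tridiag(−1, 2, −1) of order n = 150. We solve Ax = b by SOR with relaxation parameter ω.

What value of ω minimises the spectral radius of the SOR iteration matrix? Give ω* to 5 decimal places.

ω* = 1.95924

[ρ_J] n=150: ρ(B_J) = cos(π/(n+1)) = cos(π/151) = 0.99978.
√(1−ρ_J²) simplifies to sin(π/151) = 0.020804.
ω* = 2/(1+0.020804) = 1.95924
ρ(B_{ω*}) = ω*−1 = 0.95924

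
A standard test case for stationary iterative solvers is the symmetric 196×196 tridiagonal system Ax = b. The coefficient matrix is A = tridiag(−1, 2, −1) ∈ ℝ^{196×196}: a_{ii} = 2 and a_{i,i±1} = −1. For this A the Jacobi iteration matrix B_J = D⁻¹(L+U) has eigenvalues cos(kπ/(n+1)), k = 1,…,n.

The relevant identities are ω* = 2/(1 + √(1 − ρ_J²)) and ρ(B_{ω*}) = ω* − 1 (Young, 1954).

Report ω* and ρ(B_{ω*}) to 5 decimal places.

B_J for the 196×196 system has eigenvalues cos(kπ/197); ρ_J = cos(π/197) = 0.99987.
√(1−ρ_J²) simplifies to sin(π/197) = 0.015946.
Then 2/(1+√(1−ρ_J²)) = 2/(1+0.015946); ω* = 2/1.015946 = 1.96861.
[ρ_SOR] ω* − 1 = 0.96861.

ω* = 1.96861, ρ_SOR = 0.96861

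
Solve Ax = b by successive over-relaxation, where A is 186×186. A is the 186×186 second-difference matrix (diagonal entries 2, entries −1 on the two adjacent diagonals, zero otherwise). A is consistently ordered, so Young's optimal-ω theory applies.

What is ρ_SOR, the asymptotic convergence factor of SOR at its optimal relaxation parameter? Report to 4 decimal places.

ρ_SOR = 0.9670

With n=186, ρ(Jacobi) = cos(π/187) = 0.9999.
root = sin(π/187) = 0.01680  (since 1−cos² = sin²).
Then 2/(1+√(1−ρ_J²)) = 2/(1+0.01680); ω* = 2/1.01680 = 1.9670.
[ρ_SOR] ω* − 1 = 0.9670.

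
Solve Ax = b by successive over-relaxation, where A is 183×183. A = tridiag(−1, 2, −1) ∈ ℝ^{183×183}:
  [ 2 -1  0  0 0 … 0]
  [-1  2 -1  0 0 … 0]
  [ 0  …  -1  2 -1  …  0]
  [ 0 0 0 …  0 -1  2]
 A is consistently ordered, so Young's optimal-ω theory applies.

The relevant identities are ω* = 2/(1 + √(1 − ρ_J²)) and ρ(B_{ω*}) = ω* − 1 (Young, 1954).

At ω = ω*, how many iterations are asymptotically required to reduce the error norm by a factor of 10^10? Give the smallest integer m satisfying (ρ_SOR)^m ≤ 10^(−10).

m = 675

n=183: λ(B_J) = 1 − λ(A)/2 = cos(kπ/184); k=1 gives ρ_J = 0.9998542.
root = sin(π/184) = 0.0170730  (since 1−cos² = sin²).
Young: ω* = 2/(1+√(1−ρ_J²)) = 2/(1+0.0170730) = 2/1.0170730 = 1.9664272.
and ρ(B_{ω*}) = 1.9664272 − 1 = 0.9664272.
For 10 digits: m = 10·ln10 / (−ln 0.9664272) = 23.0259/0.0341493 = 674.272; round up → m = 675.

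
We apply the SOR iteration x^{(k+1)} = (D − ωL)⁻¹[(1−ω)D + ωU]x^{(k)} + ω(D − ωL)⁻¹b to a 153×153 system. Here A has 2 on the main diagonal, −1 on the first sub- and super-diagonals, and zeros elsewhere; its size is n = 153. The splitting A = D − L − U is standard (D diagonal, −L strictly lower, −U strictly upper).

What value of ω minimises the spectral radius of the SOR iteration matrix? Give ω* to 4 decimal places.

ρ_J = max_k |cos(kπ/154)| = cos(π/154) = 0.9998
√(1−ρ_J²) = |sin(π/154)| = 0.02040
Then 2/(1+√(1−ρ_J²)) = 2/(1+0.02040); ω* = 2/1.02040 = 1.9600.
[ρ_SOR] ω* − 1 = 0.9600.

ω* = 1.9600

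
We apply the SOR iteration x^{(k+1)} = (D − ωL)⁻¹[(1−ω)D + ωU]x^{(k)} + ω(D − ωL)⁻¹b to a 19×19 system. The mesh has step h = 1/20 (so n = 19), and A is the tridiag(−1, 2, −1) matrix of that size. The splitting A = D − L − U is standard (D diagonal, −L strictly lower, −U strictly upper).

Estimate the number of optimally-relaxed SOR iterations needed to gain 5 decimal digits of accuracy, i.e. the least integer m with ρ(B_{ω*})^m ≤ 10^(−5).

With n=19, ρ(Jacobi) = cos(π/20) = 0.9876883.
√(1 − cos²(π/20)) = sin(π/20) ≈ 0.1564345.
ω* = 2/(1+0.1564345) = 1.7294538
ρ(B_{ω*}) = ω*−1 = 0.7294538
Need (0.7294538)^m ≤ 10^(−5): m ≥ 5·ln10/|ln 0.7294538| = 11.5129/0.315459 = 36.496 ⇒ m = 37.

m = 37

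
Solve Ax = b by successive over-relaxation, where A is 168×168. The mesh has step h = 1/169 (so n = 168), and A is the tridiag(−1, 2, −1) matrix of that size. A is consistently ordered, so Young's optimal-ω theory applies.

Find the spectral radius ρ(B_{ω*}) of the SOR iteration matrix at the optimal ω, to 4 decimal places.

ρ_J = max_k |cos(kπ/169)| = cos(π/169) = 0.9998
√(1−ρ_J²) = |sin(π/169)| = 0.01859
So ω* = 2/1.01859 = 1.9635 (Young).
ρ_SOR = ω* − 1 ≈ 0.9635.

ρ_SOR = 0.9635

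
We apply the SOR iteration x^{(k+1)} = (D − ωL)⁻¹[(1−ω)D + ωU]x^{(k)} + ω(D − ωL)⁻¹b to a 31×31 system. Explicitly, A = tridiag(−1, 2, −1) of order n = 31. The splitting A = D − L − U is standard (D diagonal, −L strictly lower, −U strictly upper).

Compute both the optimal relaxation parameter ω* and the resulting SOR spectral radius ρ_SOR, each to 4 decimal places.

With n=31, ρ(Jacobi) = cos(π/32) = 0.9952.
√(1−ρ_J²) = |sin(π/32)| = 0.09802
So ω* = 2/1.09802 = 1.8215 (Young).
ρ(B_{ω*}) = ω*−1 = 0.8215

ω* = 1.8215, ρ_SOR = 0.8215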